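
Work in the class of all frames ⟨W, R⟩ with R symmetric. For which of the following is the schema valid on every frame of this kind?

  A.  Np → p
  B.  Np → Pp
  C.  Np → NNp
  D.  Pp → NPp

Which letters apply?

(A) Np → p is axiom T, which corresponds to reflexivity. Such an R need not be reflexive — not valid.
(B) Np → Pp is axiom D, which corresponds to seriality. Such an R need not be serial — not valid.
(C) Np → NNp (axiom 4) characterises the transitive frames. Such an R need not be transitive — not valid.
(D) axiom 5: valid iff R is euclidean. Such an R need not be euclidean — not valid.

none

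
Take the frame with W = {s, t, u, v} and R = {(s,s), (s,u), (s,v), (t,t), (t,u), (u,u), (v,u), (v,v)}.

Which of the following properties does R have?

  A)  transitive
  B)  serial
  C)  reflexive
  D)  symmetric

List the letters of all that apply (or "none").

(A) transitive: R is closed under composition.
(B) serial: every world has an R-successor.
(C) reflexive: each world relates to itself.
(D) not symmetric: s R u but not u R s.

A, B, C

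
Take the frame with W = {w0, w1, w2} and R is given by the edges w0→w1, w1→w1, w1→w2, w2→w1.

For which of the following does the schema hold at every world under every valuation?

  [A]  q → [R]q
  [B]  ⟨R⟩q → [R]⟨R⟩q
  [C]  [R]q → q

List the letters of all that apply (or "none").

none

R is not reflexive: not w0 R w0.
R is not euclidean: w1 R w2 and w1 R w2 but not w2 R w2.
R is not a subset of the identity: w0 R w1 with w0 ≠ w1.
(A) q → [R]q (equivalent to ◇p→p) corresponds to R being a subset of the identity. Here R ⊄ identity, so not valid.
(B) axiom 5: valid iff R is euclidean. R is not euclidean — not valid.
(C) axiom T: valid iff R is reflexive. R is not reflexive — not valid.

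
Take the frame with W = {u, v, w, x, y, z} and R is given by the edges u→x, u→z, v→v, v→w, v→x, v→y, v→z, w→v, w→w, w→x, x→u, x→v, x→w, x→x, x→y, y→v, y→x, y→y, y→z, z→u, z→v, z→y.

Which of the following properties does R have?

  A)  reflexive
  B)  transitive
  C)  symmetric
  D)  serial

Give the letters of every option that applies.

(A) not reflexive: not u R u.
(B) not transitive: u R x and x R u but not u R u.
(C) symmetric: every R-edge is matched by its reverse.
(D) serial: every world has an R-successor.

C, D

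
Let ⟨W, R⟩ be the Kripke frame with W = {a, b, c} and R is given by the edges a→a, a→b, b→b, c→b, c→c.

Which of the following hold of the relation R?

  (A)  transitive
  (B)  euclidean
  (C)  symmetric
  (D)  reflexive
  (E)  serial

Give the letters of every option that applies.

(A) transitive: R is closed under composition.
(B) not euclidean: a R b and a R a but not b R a.
(C) not symmetric: a R b but not b R a.
(D) reflexive: each world relates to itself.
(E) serial: every world has an R-successor.

A, D, E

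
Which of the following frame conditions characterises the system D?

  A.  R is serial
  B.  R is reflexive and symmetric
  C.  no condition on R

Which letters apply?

A

(A) D is sound and complete for exactly this class.
(B) this class determines B (= KTB), not D.
(C) this class determines K, not D.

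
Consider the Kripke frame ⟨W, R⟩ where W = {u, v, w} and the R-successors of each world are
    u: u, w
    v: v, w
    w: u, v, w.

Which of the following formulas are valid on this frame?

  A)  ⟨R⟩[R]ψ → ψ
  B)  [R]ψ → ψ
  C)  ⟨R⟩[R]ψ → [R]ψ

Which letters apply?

A, B

R is reflexive: each world relates to itself.
R is symmetric: every R-edge is matched by its reverse.
R is not euclidean: w R u and w R v but not u R v.
(A) ⟨R⟩[R]ψ → ψ is the dual of axiom B, which corresponds to symmetry. R is symmetric — valid.
(B) [R]ψ → ψ is axiom T, which corresponds to reflexivity. R is reflexive — valid.
(C) ⟨R⟩[R]ψ → [R]ψ is the dual of axiom 5, which corresponds to the euclidean property. R is not euclidean — not valid.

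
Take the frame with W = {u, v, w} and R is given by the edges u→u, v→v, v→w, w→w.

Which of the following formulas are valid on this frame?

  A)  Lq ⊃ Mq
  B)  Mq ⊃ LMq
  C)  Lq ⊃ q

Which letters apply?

A, C

R is reflexive: each world relates to itself.
R is not euclidean: v R w and v R v but not w R v.
R is serial: every world has an R-successor.
(A) Lq ⊃ Mq (axiom D) characterises the serial frames. R is serial — valid.
(B) Mq ⊃ LMq (axiom 5) characterises the euclidean frames. R is not euclidean — not valid.
(C) Lq ⊃ q is axiom T, which corresponds to reflexivity. R is reflexive — valid.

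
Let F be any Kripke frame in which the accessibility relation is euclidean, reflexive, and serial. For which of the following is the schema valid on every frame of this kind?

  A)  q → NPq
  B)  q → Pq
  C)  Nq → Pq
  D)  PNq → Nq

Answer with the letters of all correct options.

A relation that is euclidean, reflexive, and serial is also symmetric and transitive.
(A) q → NPq is axiom B; it is valid on a frame exactly when R is symmetric. Every such R is symmetric, so valid.
(B) the dual of axiom T: valid iff R is reflexive. Every such R is reflexive — valid.
(C) axiom D: valid iff R is serial. Every such R is serial — valid.
(D) PNq → Nq is the dual of axiom 5; it is valid on a frame exactly when R is euclidean. Every such R is euclidean, so valid.

A, B, C, D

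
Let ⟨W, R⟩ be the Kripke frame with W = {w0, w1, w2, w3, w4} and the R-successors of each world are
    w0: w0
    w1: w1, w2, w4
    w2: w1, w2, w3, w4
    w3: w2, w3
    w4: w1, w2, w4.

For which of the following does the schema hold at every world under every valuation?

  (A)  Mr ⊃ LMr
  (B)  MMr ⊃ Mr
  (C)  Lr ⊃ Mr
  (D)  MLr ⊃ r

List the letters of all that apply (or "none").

R is symmetric: every R-edge is matched by its reverse.
R is not transitive: w1 R w2 and w2 R w3 but not w1 R w3.
R is not euclidean: w2 R w1 and w2 R w3 but not w1 R w3.
R is serial: every world has an R-successor.
(A) Mr ⊃ LMr is axiom 5, which corresponds to the euclidean property. R is not euclidean — not valid.
(B) MMr ⊃ Mr is the dual of axiom 4, which corresponds to transitivity. R is not transitive — not valid.
(C) axiom D: valid iff R is serial. R is serial — valid.
(D) the dual of axiom B: valid iff R is symmetric. R is symmetric — valid.

C, D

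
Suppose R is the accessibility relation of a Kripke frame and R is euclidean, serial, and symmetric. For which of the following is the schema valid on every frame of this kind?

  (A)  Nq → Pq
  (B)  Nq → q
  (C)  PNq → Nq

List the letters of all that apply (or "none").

A, B, C

Serial, symmetric and euclidean together give transitive (from symmetry + euclidean) and then reflexive; the relation is an equivalence.
(A) Nq → Pq is axiom D, which corresponds to seriality. Every such R is serial — valid.
(B) Nq → q is axiom T, which corresponds to reflexivity. Every such R is reflexive — valid.
(C) PNq → Nq is the dual of axiom 5, which corresponds to the euclidean property. Every such R is euclidean — valid.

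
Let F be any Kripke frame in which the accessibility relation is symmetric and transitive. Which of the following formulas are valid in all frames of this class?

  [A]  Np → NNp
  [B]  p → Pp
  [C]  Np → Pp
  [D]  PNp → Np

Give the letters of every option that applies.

A symmetric transitive relation is euclidean (uRv and uRw give vRu by symmetry, then vRw by transitivity).
(A) Np → NNp is axiom 4; it is valid on a frame exactly when R is transitive. Every such R is transitive, so valid.
(B) p → Pp (the dual of axiom T) characterises the reflexive frames. Such an R need not be reflexive — not valid.
(C) Np → Pp (axiom D) characterises the serial frames. Such an R need not be serial — not valid.
(D) the dual of axiom 5: valid iff R is euclidean. Every such R is euclidean — valid.

A, D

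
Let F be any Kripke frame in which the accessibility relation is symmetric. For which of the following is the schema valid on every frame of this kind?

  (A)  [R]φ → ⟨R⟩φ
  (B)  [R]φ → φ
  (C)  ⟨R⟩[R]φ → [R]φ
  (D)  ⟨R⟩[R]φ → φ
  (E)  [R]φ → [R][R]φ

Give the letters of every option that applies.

(A) axiom D: valid iff R is serial. Such an R need not be serial — not valid.
(B) axiom T: valid iff R is reflexive. Such an R need not be reflexive — not valid.
(C) ⟨R⟩[R]φ → [R]φ is the dual of axiom 5, which corresponds to the euclidean property. Such an R need not be euclidean — not valid.
(D) ⟨R⟩[R]φ → φ is the dual of axiom B, which corresponds to symmetry. Every such R is symmetric — valid.
(E) [R]φ → [R][R]φ (axiom 4) characterises the transitive frames. Such an R need not be transitive — not valid.

D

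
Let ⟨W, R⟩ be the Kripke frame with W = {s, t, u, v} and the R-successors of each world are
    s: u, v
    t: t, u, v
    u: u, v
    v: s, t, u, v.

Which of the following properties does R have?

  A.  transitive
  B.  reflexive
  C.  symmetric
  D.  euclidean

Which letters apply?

none

(A) not transitive: s R v and v R s but not s R s.
(B) not reflexive: not s R s.
(C) not symmetric: s R u but not u R s.
(D) not euclidean: t R u and t R t but not u R t.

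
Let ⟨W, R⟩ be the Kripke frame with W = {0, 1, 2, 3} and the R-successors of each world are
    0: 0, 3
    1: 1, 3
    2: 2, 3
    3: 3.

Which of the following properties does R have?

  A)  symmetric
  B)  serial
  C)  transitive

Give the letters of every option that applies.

(A) not symmetric: 0 R 3 but not 3 R 0.
(B) serial: every world has an R-successor.
(C) transitive: R is closed under composition.

B, C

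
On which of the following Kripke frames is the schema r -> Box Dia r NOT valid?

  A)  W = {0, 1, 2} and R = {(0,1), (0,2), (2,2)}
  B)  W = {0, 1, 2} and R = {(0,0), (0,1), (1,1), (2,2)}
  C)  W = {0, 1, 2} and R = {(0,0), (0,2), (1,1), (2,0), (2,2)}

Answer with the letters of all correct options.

A, B

The schema r -> Box Dia r is axiom B; it is valid on a frame iff R is symmetric.
(A) R is not symmetric (0 R 1 but not 1 R 0), so the schema fails here.
(B) R is not symmetric (0 R 1 but not 1 R 0), so the schema fails here.
(C) R is symmetric (every R-edge is matched by its reverse), so the schema is valid here.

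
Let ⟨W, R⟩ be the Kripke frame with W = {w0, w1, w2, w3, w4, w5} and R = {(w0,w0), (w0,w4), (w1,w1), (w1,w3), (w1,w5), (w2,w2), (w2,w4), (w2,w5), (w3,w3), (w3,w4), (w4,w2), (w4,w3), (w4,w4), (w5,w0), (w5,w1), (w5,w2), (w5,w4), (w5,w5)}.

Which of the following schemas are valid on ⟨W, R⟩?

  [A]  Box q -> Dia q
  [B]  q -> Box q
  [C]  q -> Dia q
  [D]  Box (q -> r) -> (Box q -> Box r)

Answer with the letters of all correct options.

R is reflexive: each world relates to itself.
R is serial: every world has an R-successor.
R is not a subset of the identity: w0 R w4 with w0 ≠ w4.
(A) axiom D: valid iff R is serial. R is serial — valid.
(B) q -> Box q is valid only on frames where every R-edge is a self-loop. Here R ⊄ identity — not valid.
(C) the dual of axiom T: valid iff R is reflexive. R is reflexive — valid.
(D) Box (q -> r) -> (Box q -> Box r) is axiom K, valid on every Kripke frame — valid.

A, C, D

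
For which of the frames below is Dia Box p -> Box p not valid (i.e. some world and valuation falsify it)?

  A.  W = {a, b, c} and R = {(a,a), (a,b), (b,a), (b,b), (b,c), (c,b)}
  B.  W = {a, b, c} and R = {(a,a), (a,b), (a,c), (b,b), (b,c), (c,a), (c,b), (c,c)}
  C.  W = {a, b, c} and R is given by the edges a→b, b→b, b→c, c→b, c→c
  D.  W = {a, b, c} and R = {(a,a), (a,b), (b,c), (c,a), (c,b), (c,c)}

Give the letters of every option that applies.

The schema Dia Box p -> Box p is the dual of axiom 5; it is valid on a frame iff R is euclidean.
(A) R is not euclidean (b R a and b R c but not a R c), so the schema fails here.
(B) R is not euclidean (a R b and a R a but not b R a), so the schema fails here.
(C) R is euclidean (any two R-successors of the same world are R-related), so the schema is valid here.
(D) R is not euclidean (a R b and a R a but not b R a), so the schema fails here.

A, B, D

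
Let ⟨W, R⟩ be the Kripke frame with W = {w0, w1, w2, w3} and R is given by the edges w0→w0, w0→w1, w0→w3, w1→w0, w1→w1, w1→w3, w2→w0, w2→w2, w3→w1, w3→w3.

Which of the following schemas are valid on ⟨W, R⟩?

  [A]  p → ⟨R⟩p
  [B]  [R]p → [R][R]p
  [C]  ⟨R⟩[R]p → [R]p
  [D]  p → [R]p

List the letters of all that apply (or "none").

R is reflexive: each world relates to itself.
R is not transitive: w2 R w0 and w0 R w1 but not w2 R w1.
R is not euclidean: w0 R w3 and w0 R w0 but not w3 R w0.
R is not a subset of the identity: w0 R w1 with w0 ≠ w1.
(A) p → ⟨R⟩p (the dual of axiom T) characterises the reflexive frames. R is reflexive — valid.
(B) [R]p → [R][R]p is axiom 4, which corresponds to transitivity. R is not transitive — not valid.
(C) ⟨R⟩[R]p → [R]p is the dual of axiom 5, which corresponds to the euclidean property. R is not euclidean — not valid.
(D) p → [R]p is equivalent to ◇p→p; it holds exactly when R ⊆ identity. Here R ⊄ identity — not valid.

A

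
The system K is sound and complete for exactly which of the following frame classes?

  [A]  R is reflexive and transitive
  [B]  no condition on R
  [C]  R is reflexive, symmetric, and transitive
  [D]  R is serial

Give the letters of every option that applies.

B

(A) this class determines S4, not K.
(B) K is sound and complete for exactly this class.
(C) this class determines S5, not K.
(D) this class determines D, not K.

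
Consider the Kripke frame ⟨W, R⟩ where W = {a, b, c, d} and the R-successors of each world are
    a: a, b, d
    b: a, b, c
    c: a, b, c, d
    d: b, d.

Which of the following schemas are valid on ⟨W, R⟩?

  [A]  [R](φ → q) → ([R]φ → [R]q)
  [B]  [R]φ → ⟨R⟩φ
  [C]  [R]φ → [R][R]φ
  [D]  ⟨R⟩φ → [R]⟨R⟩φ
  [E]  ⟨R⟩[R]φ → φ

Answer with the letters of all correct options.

R is not symmetric: a R d but not d R a.
R is not transitive: a R b and b R c but not a R c.
R is not euclidean: a R b and a R d but not b R d.
R is serial: every world has an R-successor.
(A) [R](φ → q) → ([R]φ → [R]q) is the K axiom; it holds on all frames — valid.
(B) [R]φ → ⟨R⟩φ is axiom D, which corresponds to seriality. R is serial — valid.
(C) [R]φ → [R][R]φ (axiom 4) characterises the transitive frames. R is not transitive — not valid.
(D) ⟨R⟩φ → [R]⟨R⟩φ (axiom 5) characterises the euclidean frames. R is not euclidean — not valid.
(E) the dual of axiom B: valid iff R is symmetric. R is not symmetric — not valid.

A, B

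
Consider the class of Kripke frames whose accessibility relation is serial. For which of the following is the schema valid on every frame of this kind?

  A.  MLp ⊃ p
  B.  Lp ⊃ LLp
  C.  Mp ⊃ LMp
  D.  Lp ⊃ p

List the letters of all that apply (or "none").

none

(A) the dual of axiom B: valid iff R is symmetric. Such an R need not be symmetric — not valid.
(B) Lp ⊃ LLp (axiom 4) characterises the transitive frames. Such an R need not be transitive — not valid.
(C) Mp ⊃ LMp (axiom 5) characterises the euclidean frames. Such an R need not be euclidean — not valid.
(D) Lp ⊃ p is axiom T; it is valid on a frame exactly when R is reflexive. Such an R need not be reflexive, so not valid.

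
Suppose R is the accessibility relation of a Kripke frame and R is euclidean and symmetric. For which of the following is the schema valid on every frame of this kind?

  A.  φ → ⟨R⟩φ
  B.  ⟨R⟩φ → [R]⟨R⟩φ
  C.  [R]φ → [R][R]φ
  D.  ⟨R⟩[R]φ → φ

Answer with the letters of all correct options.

B, C, D

A symmetric euclidean relation is transitive (uRv and vRw give vRu by symmetry, then uRw by the euclidean condition, applied at v).
(A) the dual of axiom T: valid iff R is reflexive. Such an R need not be reflexive — not valid.
(B) axiom 5: valid iff R is euclidean. Every such R is euclidean — valid.
(C) [R]φ → [R][R]φ is axiom 4; it is valid on a frame exactly when R is transitive. Every such R is transitive, so valid.
(D) the dual of axiom B: valid iff R is symmetric. Every such R is symmetric — valid.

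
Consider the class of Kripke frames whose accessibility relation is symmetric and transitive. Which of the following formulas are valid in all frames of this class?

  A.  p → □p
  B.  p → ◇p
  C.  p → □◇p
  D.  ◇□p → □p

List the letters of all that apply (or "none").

A symmetric transitive relation is euclidean (uRv and uRw give vRu by symmetry, then vRw by transitivity).
(A) p → □p is valid only on frames where every R-edge is a self-loop. Such an R need not be a subset of the identity — not valid.
(B) p → ◇p is the dual of axiom T; it is valid on a frame exactly when R is reflexive. Such an R need not be reflexive, so not valid.
(C) p → □◇p (axiom B) characterises the symmetric frames. Every such R is symmetric — valid.
(D) the dual of axiom 5: valid iff R is euclidean. Every such R is euclidean — valid.

C, D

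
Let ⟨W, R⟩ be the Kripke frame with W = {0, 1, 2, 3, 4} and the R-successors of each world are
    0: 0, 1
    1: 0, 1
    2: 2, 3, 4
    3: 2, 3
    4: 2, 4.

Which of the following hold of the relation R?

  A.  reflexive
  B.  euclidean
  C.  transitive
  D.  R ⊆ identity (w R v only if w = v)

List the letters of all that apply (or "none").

(A) reflexive: each world relates to itself.
(B) not euclidean: 2 R 3 and 2 R 4 but not 3 R 4.
(C) not transitive: 3 R 2 and 2 R 4 but not 3 R 4.
(D) not ⊆ identity: 0 R 1 with 0 ≠ 1.

A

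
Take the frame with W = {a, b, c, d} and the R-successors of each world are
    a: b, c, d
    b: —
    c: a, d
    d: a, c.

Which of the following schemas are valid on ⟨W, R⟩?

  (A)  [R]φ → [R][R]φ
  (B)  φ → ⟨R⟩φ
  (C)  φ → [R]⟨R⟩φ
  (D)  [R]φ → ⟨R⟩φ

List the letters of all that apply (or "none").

R is not reflexive: not a R a.
R is not symmetric: a R b but not b R a.
R is not transitive: a R c and c R a but not a R a.
R is not serial: b has no R-successor.
(A) axiom 4: valid iff R is transitive. R is not transitive — not valid.
(B) φ → ⟨R⟩φ is the dual of axiom T, which corresponds to reflexivity. R is not reflexive — not valid.
(C) φ → [R]⟨R⟩φ is axiom B, which corresponds to symmetry. R is not symmetric — not valid.
(D) [R]φ → ⟨R⟩φ is axiom D; it is valid on a frame exactly when R is serial. R is not serial, so not valid.

none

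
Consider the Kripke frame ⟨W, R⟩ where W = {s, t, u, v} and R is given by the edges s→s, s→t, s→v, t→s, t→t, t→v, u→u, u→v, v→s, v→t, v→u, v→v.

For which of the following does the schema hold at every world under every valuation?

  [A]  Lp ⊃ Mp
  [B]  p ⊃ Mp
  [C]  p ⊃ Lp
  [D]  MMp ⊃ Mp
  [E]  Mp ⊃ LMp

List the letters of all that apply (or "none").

R is reflexive: each world relates to itself.
R is not transitive: s R v and v R u but not s R u.
R is not euclidean: v R s and v R u but not s R u.
R is serial: every world has an R-successor.
R is not a subset of the identity: s R t with s ≠ t.
(A) Lp ⊃ Mp is axiom D; it is valid on a frame exactly when R is serial. R is serial, so valid.
(B) the dual of axiom T: valid iff R is reflexive. R is reflexive — valid.
(C) p ⊃ Lp is valid only on frames where every R-edge is a self-loop. Here R ⊄ identity — not valid.
(D) MMp ⊃ Mp is the dual of axiom 4; it is valid on a frame exactly when R is transitive. R is not transitive, so not valid.
(E) axiom 5: valid iff R is euclidean. R is not euclidean — not valid.

A, B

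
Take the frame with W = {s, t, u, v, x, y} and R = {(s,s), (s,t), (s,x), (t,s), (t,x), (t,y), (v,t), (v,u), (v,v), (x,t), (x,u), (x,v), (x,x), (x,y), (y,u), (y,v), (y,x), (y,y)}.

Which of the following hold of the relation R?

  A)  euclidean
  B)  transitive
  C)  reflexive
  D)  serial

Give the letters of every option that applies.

(A) not euclidean: s R x and s R s but not x R s.
(B) not transitive: s R t and t R y but not s R y.
(C) not reflexive: not t R t.
(D) not serial: u has no R-successor.

none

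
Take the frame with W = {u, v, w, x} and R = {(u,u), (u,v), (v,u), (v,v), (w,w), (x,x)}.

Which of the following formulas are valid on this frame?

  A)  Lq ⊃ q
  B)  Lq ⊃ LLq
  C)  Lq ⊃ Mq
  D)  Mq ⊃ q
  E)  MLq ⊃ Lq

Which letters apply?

R is reflexive: each world relates to itself.
R is transitive: R is closed under composition.
R is euclidean: any two R-successors of the same world are R-related.
R is serial: every world has an R-successor.
R is not a subset of the identity: u R v with u ≠ v.
(A) Lq ⊃ q (axiom T) characterises the reflexive frames. R is reflexive — valid.
(B) Lq ⊃ LLq (axiom 4) characterises the transitive frames. R is transitive — valid.
(C) Lq ⊃ Mq (axiom D) characterises the serial frames. R is serial — valid.
(D) Mq ⊃ q is valid only on frames where every R-edge is a self-loop. Here R ⊄ identity — not valid.
(E) the dual of axiom 5: valid iff R is euclidean. R is euclidean — valid.

A, B, C, E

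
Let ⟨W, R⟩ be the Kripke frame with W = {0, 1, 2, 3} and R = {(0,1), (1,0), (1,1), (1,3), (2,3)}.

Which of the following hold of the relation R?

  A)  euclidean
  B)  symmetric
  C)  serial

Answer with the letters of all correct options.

none

(A) not euclidean: 1 R 0 and 1 R 3 but not 0 R 3.
(B) not symmetric: 1 R 3 but not 3 R 1.
(C) not serial: 3 has no R-successor.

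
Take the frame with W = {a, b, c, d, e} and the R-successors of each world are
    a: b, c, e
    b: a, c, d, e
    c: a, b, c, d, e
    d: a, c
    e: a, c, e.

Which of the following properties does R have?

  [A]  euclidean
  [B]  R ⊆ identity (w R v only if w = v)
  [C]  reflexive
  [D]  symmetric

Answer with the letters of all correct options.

none

(A) not euclidean: a R e and a R b but not e R b.
(B) not ⊆ identity: a R b with a ≠ b.
(C) not reflexive: not a R a.
(D) not symmetric: b R d but not d R b.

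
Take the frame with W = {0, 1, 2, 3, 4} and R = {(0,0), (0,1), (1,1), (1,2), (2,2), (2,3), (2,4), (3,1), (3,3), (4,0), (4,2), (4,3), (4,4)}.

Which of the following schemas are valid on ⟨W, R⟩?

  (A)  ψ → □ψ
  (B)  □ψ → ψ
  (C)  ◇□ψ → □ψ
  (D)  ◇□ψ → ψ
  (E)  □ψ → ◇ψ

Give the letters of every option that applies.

B, E

R is reflexive: each world relates to itself.
R is not symmetric: 0 R 1 but not 1 R 0.
R is not euclidean: 0 R 1 and 0 R 0 but not 1 R 0.
R is serial: every world has an R-successor.
R is not a subset of the identity: 0 R 1 with 0 ≠ 1.
(A) ψ → □ψ is equivalent to ◇p→p; it holds exactly when R ⊆ identity. Here R ⊄ identity — not valid.
(B) □ψ → ψ is axiom T; it is valid on a frame exactly when R is reflexive. R is reflexive, so valid.
(C) ◇□ψ → □ψ is the dual of axiom 5, which corresponds to the euclidean property. R is not euclidean — not valid.
(D) ◇□ψ → ψ is the dual of axiom B, which corresponds to symmetry. R is not symmetric — not valid.
(E) axiom D: valid iff R is serial. R is serial — valid.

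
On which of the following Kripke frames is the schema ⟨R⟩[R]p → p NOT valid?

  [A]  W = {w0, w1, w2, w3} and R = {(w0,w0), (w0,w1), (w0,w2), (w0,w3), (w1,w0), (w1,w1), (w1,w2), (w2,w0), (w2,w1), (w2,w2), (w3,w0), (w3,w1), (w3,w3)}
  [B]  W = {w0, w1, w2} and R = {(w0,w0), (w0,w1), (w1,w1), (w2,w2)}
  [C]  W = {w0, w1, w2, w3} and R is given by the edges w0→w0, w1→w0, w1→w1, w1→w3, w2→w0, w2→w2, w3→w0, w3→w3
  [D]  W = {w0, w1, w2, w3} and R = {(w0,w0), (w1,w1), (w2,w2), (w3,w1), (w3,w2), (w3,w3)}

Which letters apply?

The schema ⟨R⟩[R]p → p is the dual of axiom B; it is valid on a frame iff R is symmetric.
(A) R is not symmetric (w3 R w1 but not w1 R w3), so the schema fails here.
(B) R is not symmetric (w0 R w1 but not w1 R w0), so the schema fails here.
(C) R is not symmetric (w1 R w0 but not w0 R w1), so the schema fails here.
(D) R is not symmetric (w3 R w1 but not w1 R w3), so the schema fails here.

A, B, C, D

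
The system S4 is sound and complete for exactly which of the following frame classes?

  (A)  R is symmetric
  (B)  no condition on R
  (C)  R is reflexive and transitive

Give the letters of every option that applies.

C

(A) this class determines KB, not S4.
(B) this class determines K, not S4.
(C) S4 is sound and complete for exactly this class.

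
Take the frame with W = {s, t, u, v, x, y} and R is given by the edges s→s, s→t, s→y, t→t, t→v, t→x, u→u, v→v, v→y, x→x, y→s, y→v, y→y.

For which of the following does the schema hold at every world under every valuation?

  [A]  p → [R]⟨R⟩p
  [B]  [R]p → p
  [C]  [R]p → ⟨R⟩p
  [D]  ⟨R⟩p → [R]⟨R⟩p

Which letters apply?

B, C

R is reflexive: each world relates to itself.
R is not symmetric: s R t but not t R s.
R is not euclidean: s R t and s R s but not t R s.
R is serial: every world has an R-successor.
(A) axiom B: valid iff R is symmetric. R is not symmetric — not valid.
(B) [R]p → p is axiom T, which corresponds to reflexivity. R is reflexive — valid.
(C) axiom D: valid iff R is serial. R is serial — valid.
(D) ⟨R⟩p → [R]⟨R⟩p (axiom 5) characterises the euclidean frames. R is not euclidean — not valid.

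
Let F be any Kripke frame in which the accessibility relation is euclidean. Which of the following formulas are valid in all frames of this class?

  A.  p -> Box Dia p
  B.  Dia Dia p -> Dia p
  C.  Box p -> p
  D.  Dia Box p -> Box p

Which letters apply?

D

(A) axiom B: valid iff R is symmetric. Such an R need not be symmetric — not valid.
(B) Dia Dia p -> Dia p (the dual of axiom 4) characterises the transitive frames. Such an R need not be transitive — not valid.
(C) axiom T: valid iff R is reflexive. Such an R need not be reflexive — not valid.
(D) Dia Box p -> Box p is the dual of axiom 5, which corresponds to the euclidean property. Every such R is euclidean — valid.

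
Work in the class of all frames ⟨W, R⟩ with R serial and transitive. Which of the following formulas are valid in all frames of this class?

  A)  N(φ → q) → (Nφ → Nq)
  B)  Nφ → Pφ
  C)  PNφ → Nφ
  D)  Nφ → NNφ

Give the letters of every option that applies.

A, B, D

(A) this is just K, valid on every normal frame.
(B) Nφ → Pφ is axiom D; it is valid on a frame exactly when R is serial. Every such R is serial, so valid.
(C) the dual of axiom 5: valid iff R is euclidean. Such an R need not be euclidean — not valid.
(D) Nφ → NNφ (axiom 4) characterises the transitive frames. Every such R is transitive — valid.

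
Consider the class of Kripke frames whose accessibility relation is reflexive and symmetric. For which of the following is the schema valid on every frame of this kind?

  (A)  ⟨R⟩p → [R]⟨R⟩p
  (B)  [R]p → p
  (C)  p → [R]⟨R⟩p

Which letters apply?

Reflexive relations are serial.
(A) ⟨R⟩p → [R]⟨R⟩p is axiom 5; it is valid on a frame exactly when R is euclidean. Such an R need not be euclidean, so not valid.
(B) [R]p → p (axiom T) characterises the reflexive frames. Every such R is reflexive — valid.
(C) p → [R]⟨R⟩p (axiom B) characterises the symmetric frames. Every such R is symmetric — valid.

B, C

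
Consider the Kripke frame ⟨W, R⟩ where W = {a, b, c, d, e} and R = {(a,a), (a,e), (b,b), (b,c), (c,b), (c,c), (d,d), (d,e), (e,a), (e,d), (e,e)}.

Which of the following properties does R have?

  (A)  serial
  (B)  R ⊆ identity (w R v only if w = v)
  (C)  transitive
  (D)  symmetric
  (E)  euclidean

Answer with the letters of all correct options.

(A) serial: every world has an R-successor.
(B) not ⊆ identity: a R e with a ≠ e.
(C) not transitive: a R e and e R d but not a R d.
(D) symmetric: every R-edge is matched by its reverse.
(E) not euclidean: e R a and e R d but not a R d.

A, D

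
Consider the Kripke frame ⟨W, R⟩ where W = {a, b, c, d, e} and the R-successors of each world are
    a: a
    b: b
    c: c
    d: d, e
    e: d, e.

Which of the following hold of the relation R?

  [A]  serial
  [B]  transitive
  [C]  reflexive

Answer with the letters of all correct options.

(A) serial: every world has an R-successor.
(B) transitive: R is closed under composition.
(C) reflexive: each world relates to itself.

A, B, C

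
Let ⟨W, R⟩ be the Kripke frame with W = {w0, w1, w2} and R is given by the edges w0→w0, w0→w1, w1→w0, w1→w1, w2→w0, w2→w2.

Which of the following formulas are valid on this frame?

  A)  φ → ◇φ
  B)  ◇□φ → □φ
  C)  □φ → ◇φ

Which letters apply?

R is reflexive: each world relates to itself.
R is not euclidean: w2 R w0 and w2 R w2 but not w0 R w2.
R is serial: every world has an R-successor.
(A) the dual of axiom T: valid iff R is reflexive. R is reflexive — valid.
(B) the dual of axiom 5: valid iff R is euclidean. R is not euclidean — not valid.
(C) □φ → ◇φ is axiom D, which corresponds to seriality. R is serial — valid.

A, C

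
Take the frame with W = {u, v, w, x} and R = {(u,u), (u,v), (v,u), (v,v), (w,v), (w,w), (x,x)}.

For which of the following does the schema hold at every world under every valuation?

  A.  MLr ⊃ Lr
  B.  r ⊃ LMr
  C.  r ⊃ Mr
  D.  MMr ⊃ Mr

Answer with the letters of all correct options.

C

R is reflexive: each world relates to itself.
R is not symmetric: w R v but not v R w.
R is not transitive: w R v and v R u but not w R u.
R is not euclidean: w R v and w R w but not v R w.
(A) MLr ⊃ Lr (the dual of axiom 5) characterises the euclidean frames. R is not euclidean — not valid.
(B) r ⊃ LMr (axiom B) characterises the symmetric frames. R is not symmetric — not valid.
(C) the dual of axiom T: valid iff R is reflexive. R is reflexive — valid.
(D) MMr ⊃ Mr (the dual of axiom 4) characterises the transitive frames. R is not transitive — not valid.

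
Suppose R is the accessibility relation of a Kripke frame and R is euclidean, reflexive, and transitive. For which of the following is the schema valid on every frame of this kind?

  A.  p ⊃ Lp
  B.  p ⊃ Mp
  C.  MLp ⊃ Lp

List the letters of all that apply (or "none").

B, C

A relation that is euclidean, reflexive, and transitive is also serial and symmetric.
(A) p ⊃ Lp (equivalent to ◇p→p) corresponds to R being a subset of the identity. Such an R need not be a subset of the identity, so not valid.
(B) the dual of axiom T: valid iff R is reflexive. Every such R is reflexive — valid.
(C) MLp ⊃ Lp is the dual of axiom 5; it is valid on a frame exactly when R is euclidean. Every such R is euclidean, so valid.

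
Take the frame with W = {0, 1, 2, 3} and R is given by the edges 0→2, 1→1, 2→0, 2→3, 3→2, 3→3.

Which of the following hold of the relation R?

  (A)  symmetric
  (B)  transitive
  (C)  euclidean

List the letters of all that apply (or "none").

A

(A) symmetric: every R-edge is matched by its reverse.
(B) not transitive: 0 R 2 and 2 R 0 but not 0 R 0.
(C) not euclidean: 2 R 0 and 2 R 3 but not 0 R 3.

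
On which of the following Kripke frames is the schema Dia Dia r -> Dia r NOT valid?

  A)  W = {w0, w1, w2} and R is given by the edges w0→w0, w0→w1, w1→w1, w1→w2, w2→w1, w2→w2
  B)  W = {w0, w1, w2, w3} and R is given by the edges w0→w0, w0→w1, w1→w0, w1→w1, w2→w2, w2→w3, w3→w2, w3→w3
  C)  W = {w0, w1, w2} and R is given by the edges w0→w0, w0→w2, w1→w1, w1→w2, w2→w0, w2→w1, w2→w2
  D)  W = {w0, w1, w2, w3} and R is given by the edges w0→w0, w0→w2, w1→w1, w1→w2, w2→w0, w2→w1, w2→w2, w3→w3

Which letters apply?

A, C, D

The schema Dia Dia r -> Dia r is the dual of axiom 4; it is valid on a frame iff R is transitive.
(A) R is not transitive (w0 R w1 and w1 R w2 but not w0 R w2), so the schema fails here.
(B) R is transitive (R is closed under composition), so the schema is valid here.
(C) R is not transitive (w0 R w2 and w2 R w1 but not w0 R w1), so the schema fails here.
(D) R is not transitive (w0 R w2 and w2 R w1 but not w0 R w1), so the schema fails here.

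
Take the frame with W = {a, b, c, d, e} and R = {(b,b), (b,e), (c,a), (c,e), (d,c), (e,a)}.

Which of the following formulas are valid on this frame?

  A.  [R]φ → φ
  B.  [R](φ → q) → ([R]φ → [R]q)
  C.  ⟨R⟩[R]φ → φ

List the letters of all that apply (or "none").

R is not reflexive: not a R a.
R is not symmetric: b R e but not e R b.
(A) [R]φ → φ is axiom T, which corresponds to reflexivity. R is not reflexive — not valid.
(B) this is just K, valid on every normal frame.
(C) the dual of axiom B: valid iff R is symmetric. R is not symmetric — not valid.

B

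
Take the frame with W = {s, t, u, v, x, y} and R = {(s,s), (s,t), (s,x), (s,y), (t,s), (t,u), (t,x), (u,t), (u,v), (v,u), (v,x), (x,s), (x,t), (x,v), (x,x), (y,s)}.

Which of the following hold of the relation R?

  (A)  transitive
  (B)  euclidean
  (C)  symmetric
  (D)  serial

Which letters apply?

C, D

(A) not transitive: s R t and t R u but not s R u.
(B) not euclidean: s R t and s R y but not t R y.
(C) symmetric: every R-edge is matched by its reverse.
(D) serial: every world has an R-successor.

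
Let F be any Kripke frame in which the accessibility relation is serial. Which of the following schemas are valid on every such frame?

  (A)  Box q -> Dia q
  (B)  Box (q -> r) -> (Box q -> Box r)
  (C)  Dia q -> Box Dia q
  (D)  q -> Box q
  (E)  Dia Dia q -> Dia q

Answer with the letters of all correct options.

A, B

(A) Box q -> Dia q is axiom D, which corresponds to seriality. Every such R is serial — valid.
(B) this is just K, valid on every normal frame.
(C) Dia q -> Box Dia q is axiom 5; it is valid on a frame exactly when R is euclidean. Such an R need not be euclidean, so not valid.
(D) q -> Box q is equivalent to ◇p→p; it holds exactly when R ⊆ identity. Such an R need not be a subset of the identity — not valid.
(E) Dia Dia q -> Dia q is the dual of axiom 4, which corresponds to transitivity. Such an R need not be transitive — not valid.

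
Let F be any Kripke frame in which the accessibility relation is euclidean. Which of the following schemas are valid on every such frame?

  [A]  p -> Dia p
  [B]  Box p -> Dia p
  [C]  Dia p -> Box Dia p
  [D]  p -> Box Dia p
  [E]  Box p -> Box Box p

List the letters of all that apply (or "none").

(A) p -> Dia p is the dual of axiom T, which corresponds to reflexivity. Such an R need not be reflexive — not valid.
(B) Box p -> Dia p (axiom D) characterises the serial frames. Such an R need not be serial — not valid.
(C) Dia p -> Box Dia p is axiom 5; it is valid on a frame exactly when R is euclidean. Every such R is euclidean, so valid.
(D) p -> Box Dia p is axiom B; it is valid on a frame exactly when R is symmetric. Such an R need not be symmetric, so not valid.
(E) Box p -> Box Box p (axiom 4) characterises the transitive frames. Such an R need not be transitive — not valid.

C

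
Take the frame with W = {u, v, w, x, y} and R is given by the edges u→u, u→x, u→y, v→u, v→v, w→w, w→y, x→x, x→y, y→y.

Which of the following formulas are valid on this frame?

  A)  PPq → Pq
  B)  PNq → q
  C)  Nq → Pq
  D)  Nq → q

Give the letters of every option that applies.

C, D

R is reflexive: each world relates to itself.
R is not symmetric: u R x but not x R u.
R is not transitive: v R u and u R x but not v R x.
R is serial: every world has an R-successor.
(A) PPq → Pq is the dual of axiom 4; it is valid on a frame exactly when R is transitive. R is not transitive, so not valid.
(B) PNq → q is the dual of axiom B, which corresponds to symmetry. R is not symmetric — not valid.
(C) Nq → Pq is axiom D, which corresponds to seriality. R is serial — valid.
(D) Nq → q is axiom T; it is valid on a frame exactly when R is reflexive. R is reflexive, so valid.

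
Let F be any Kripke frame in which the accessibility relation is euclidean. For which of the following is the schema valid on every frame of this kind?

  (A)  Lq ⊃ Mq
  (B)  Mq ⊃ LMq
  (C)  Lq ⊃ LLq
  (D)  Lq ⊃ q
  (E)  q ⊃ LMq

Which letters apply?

(A) Lq ⊃ Mq is axiom D, which corresponds to seriality. Such an R need not be serial — not valid.
(B) Mq ⊃ LMq is axiom 5; it is valid on a frame exactly when R is euclidean. Every such R is euclidean, so valid.
(C) axiom 4: valid iff R is transitive. Such an R need not be transitive — not valid.
(D) Lq ⊃ q is axiom T, which corresponds to reflexivity. Such an R need not be reflexive — not valid.
(E) q ⊃ LMq is axiom B; it is valid on a frame exactly when R is symmetric. Such an R need not be symmetric, so not valid.

B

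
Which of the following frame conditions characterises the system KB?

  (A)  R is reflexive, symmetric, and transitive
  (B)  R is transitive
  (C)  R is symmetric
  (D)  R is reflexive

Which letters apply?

(A) this class determines S5, not KB.
(B) this class determines K4, not KB.
(C) KB is sound and complete for exactly this class.
(D) this class determines T (= KT), not KB.

C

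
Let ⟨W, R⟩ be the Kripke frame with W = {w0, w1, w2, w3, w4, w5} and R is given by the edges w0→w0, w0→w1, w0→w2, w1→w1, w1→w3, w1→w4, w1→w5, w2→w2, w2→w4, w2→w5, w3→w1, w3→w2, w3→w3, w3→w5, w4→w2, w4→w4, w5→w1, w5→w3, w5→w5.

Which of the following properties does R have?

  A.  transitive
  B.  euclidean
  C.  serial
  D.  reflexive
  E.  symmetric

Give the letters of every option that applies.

(A) not transitive: w0 R w1 and w1 R w3 but not w0 R w3.
(B) not euclidean: w0 R w1 and w0 R w0 but not w1 R w0.
(C) serial: every world has an R-successor.
(D) reflexive: each world relates to itself.
(E) not symmetric: w0 R w1 but not w1 R w0.

C, D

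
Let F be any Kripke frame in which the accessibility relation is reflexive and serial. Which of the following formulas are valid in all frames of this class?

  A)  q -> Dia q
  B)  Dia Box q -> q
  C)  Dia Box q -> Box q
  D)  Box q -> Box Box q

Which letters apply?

A

(A) q -> Dia q (the dual of axiom T) characterises the reflexive frames. Every such R is reflexive — valid.
(B) Dia Box q -> q is the dual of axiom B, which corresponds to symmetry. Such an R need not be symmetric — not valid.
(C) Dia Box q -> Box q (the dual of axiom 5) characterises the euclidean frames. Such an R need not be euclidean — not valid.
(D) Box q -> Box Box q (axiom 4) characterises the transitive frames. Such an R need not be transitive — not valid.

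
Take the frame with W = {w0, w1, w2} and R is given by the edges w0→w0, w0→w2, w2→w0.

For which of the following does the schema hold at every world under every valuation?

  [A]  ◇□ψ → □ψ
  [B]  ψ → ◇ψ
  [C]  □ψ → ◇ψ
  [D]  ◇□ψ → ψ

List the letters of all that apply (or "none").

D

R is not reflexive: not w1 R w1.
R is symmetric: every R-edge is matched by its reverse.
R is not euclidean: w0 R w2 and w0 R w2 but not w2 R w2.
R is not serial: w1 has no R-successor.
(A) ◇□ψ → □ψ is the dual of axiom 5; it is valid on a frame exactly when R is euclidean. R is not euclidean, so not valid.
(B) ψ → ◇ψ (the dual of axiom T) characterises the reflexive frames. R is not reflexive — not valid.
(C) □ψ → ◇ψ (axiom D) characterises the serial frames. R is not serial — not valid.
(D) ◇□ψ → ψ is the dual of axiom B; it is valid on a frame exactly when R is symmetric. R is symmetric, so valid.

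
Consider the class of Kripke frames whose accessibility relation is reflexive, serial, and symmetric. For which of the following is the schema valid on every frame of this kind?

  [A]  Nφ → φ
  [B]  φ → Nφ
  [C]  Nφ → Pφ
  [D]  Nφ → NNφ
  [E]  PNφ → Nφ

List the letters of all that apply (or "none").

A, C

(A) axiom T: valid iff R is reflexive. Every such R is reflexive — valid.
(B) φ → Nφ is valid only on frames where every R-edge is a self-loop. Such an R need not be a subset of the identity — not valid.
(C) Nφ → Pφ is axiom D, which corresponds to seriality. Every such R is serial — valid.
(D) Nφ → NNφ (axiom 4) characterises the transitive frames. Such an R need not be transitive — not valid.
(E) PNφ → Nφ (the dual of axiom 5) characterises the euclidean frames. Such an R need not be euclidean — not valid.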